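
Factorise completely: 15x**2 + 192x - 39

Pull out the common factor 3, then factor the remaining trinomial.

3(5x - 1)(x + 13)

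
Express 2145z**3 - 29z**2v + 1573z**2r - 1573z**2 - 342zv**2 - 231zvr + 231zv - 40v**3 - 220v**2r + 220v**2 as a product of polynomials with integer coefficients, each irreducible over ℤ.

Group: 15z(143z**2 - 21zv - 20v**2) + (2v + 11r - 11)(143z**2 - 21zv - 20v**2); both groups contain (143z**2 - 21zv - 20v**2), so (15z + 2v + 11r - 11) is a factor with cofactor 143z**2 - 21zv - 20v**2.
The cofactor groups again: 143z**2 - 21zv - 20v**2 = 13z(11z - 5v) + 4v(11z - 5v); both groups contain (11z - 5v), giving (13z + 4v)(11z - 5v).

(11z - 5v)(15z + 2v + 11r - 11)(13z + 4v)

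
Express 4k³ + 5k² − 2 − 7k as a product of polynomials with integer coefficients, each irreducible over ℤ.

(4k + 1)(k + 2)(k − 1)

Testing divisors of the constant over divisors of the leading coefficient, k = −2 is a root, giving the factor (k + 2) and quotient 4k² − 3k − 1.
The remaining quadratic factors as (4k + 1)(k − 1).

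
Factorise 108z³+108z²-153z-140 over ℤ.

By the rational root theorem, z = 7/6 is a root, so (6z-7) is a factor; dividing leaves 18z²+39z+20.
The remaining quadratic factors as (3z+4)(6z+5).

(3z+4)(6z+5)(6z-7)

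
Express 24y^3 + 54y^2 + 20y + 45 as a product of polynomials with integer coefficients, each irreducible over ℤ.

(4y + 9)(6y^2 + 5)

Group as (24y^3 + 20y) + (54y^2 + 45) = 4y(6y^2 + 5) + 9(6y^2 + 5).
Both groups share the factor (6y^2 + 5).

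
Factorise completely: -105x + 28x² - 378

Pull out the common factor 7, then factor the remaining trinomial.

7(4x + 9)(x - 6)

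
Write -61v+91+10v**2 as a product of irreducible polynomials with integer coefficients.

Need a pair with product 10·91 = 910 and sum -61: that's -26 and -35.
Split the middle term: 10v**2-26v - 35v+91 = 2v(5v-13) - 7(5v-13).

(2v-7)(5v-13)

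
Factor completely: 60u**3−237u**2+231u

Pull out the common factor 3u, then factor the remaining trinomial.

3u(4u−7)(5u−11)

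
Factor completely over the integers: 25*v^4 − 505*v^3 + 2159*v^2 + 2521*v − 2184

(5*v + 7)*(5*v − 3)*(v − 13)*(v − 8)

Among the possible rational roots, v = 3/5 is a root, so (5*v − 3) divides it; the quotient is 5*v^3 − 98*v^2 + 373*v + 728.
Continuing, v = 13 is a root, so (v − 13) is a factor; dividing leaves 5*v^2 − 33*v − 56.
The remaining quadratic factors as (v − 8)(5*v + 7).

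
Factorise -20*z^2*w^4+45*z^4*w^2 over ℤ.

5*w^2*z^2*(3*z-2*w)*(3*z+2*w)

Factor out 5*z^2*w^2, leaving 9*z^2-4*w^2, which is a difference of two squares.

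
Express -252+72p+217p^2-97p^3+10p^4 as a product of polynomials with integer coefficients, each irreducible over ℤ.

(2p-7)(5p-6)(p+1)(p-6)

By the rational root theorem, p = 6/5 is a root, giving the factor (5p-6) and quotient 2p^3-17p^2+23p+42.
Continuing, p = 7/2 is a root, giving the factor (2p-7) and quotient p^2-5p-6.
The remaining quadratic factors as (p+1)(p-6).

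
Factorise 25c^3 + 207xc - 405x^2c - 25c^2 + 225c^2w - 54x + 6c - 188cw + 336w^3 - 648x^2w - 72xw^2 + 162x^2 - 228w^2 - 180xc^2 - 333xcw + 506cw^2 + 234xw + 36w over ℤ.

Group: 5c(-81x^2 - 36xc - 9xw + 27x + 5c^2 + 37cw - 3c + 42w^2 - 18w) + (8w - 2)(-81x^2 - 36xc - 9xw + 27x + 5c^2 + 37cw - 3c + 42w^2 - 18w); both groups contain (-81x^2 - 36xc - 9xw + 27x + 5c^2 + 37cw - 3c + 42w^2 - 18w), so (5c + 8w - 2) is a factor with cofactor -81x^2 - 36xc - 9xw + 27x + 5c^2 + 37cw - 3c + 42w^2 - 18w.
The cofactor groups again: -81x^2 - 36xc - 9xw + 27x + 5c^2 + 37cw - 3c + 42w^2 - 18w = -9x(9x - c - 6w) + (-5c - 7w + 3)(9x - c - 6w); both groups contain (9x - c - 6w), giving -(9x + 5c + 7w - 3)(9x - c - 6w).

-(9x - c - 6w)(9x + 5c + 7w - 3)(5c + 8w - 2)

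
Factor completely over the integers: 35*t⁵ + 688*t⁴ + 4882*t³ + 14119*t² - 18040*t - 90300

Among the possible rational roots, t = 15/7 is a root, so (7*t - 15) is a factor; dividing leaves 5*t⁴ + 109*t³ + 931*t² + 4012*t + 6020.
Next, t = -10 is a root, so (t + 10) divides it; the quotient is 5*t³ + 59*t² + 341*t + 602.
Continuing, t = -14/5 is a root, so (5*t + 14) is a factor; dividing leaves t² + 9*t + 43.
The quadratic t² + 9*t + 43 has discriminant -91 < 0 and is irreducible over ℤ.

(5*t + 14)*(7*t - 15)*(t + 10)*(t² + 9*t + 43)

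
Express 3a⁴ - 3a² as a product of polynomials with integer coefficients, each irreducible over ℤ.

Every term has a factor of 3a². Then a² - 1 = (a)² − (1)².

3a²(a + 1)(a - 1)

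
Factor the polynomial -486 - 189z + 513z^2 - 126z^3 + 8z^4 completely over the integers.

(2z - 3)(4z + 3)(z - 6)(z - 9)

Among the possible rational roots, z = 6 is a root, so (z - 6) divides it; the quotient is 8z^3 - 78z^2 + 45z + 81.
Next, z = 9 is a root, giving the factor (z - 9) and quotient 8z^2 - 6z - 9.
The remaining quadratic factors as (2z - 3)(4z + 3).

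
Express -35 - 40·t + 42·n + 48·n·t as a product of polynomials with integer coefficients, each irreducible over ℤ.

Group as (48·n·t + 42·n) + (-40·t - 35) = 6·n·(8·t + 7) - 5·(8·t + 7).
Both groups share the factor (8·t + 7).

(6·n - 5)·(8·t + 7)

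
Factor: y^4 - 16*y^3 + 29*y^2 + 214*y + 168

By the rational root theorem, y = -2 is a root, so (y + 2) is a factor; dividing leaves y^3 - 18*y^2 + 65*y + 84.
Then y = -1 is a root, so (y + 1) is a factor; dividing leaves y^2 - 19*y + 84.
The remaining quadratic factors as (y - 12)(y - 7).

(y + 1)*(y + 2)*(y - 12)*(y - 7)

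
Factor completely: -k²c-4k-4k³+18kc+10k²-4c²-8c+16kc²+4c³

Group: 4k(-k²+2k+4c²+4c) + (c-2)(-k²+2k+4c²+4c); both groups contain (-k²+2k+4c²+4c), so (4k+c-2) is a factor with cofactor -k²+2k+4c²+4c.
The cofactor groups again: -k²+2k+4c²+4c = -k(k-2c-2) - 2c(k-2c-2); both groups contain (k-2c-2), giving -(k+2c)(k-2c-2).

-(k-2c-2)(k+2c)(4k+c-2)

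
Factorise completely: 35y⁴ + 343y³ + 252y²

7y²(5y + 4)(y + 9)

Pull out the common factor 7y², then factor the remaining trinomial.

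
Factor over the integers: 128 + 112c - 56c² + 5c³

(5c + 4)(c - 4)(c - 8)

Among the possible rational roots, c = 8 is a root, giving the factor (c - 8) and quotient 5c² - 16c - 16.
The remaining quadratic factors as (5c + 4)(c - 4).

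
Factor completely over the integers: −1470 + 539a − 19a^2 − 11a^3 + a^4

By the rational root theorem, a = −7 is a root, so (a + 7) is a factor; dividing leaves a^3 − 18a^2 + 107a − 210.
Continuing, a = 6 is a root, giving the factor (a − 6) and quotient a^2 − 12a + 35.
The remaining quadratic factors as (a − 7)(a − 5).

(a + 7)(a − 5)(a − 6)(a − 7)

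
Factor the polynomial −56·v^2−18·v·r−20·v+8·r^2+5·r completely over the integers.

Group: −14·v·(4·v−r) + (−8·r−5)·(4·v−r); both groups contain (4·v−r).

−(4·v−r)·(14·v+8·r+5)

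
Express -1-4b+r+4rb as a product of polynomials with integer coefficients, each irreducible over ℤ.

Group as (4rb+r) + (-4b-1) = r(4b+1) - (4b+1).
Both groups share the factor (4b+1).

(4b+1)(r-1)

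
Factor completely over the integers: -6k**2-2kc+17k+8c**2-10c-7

Group: -3k(2k-2c-1) + (-4c+7)(2k-2c-1); both groups contain (2k-2c-1).

-(2k-2c-1)(3k+4c-7)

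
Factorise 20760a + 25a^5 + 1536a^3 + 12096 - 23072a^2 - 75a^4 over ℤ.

(5a + 2)(5a - 7)(a - 8)(a^2 + 6a + 108)

Trying the rational-root candidates, a = 7/5 is a root, so (5a - 7) divides it; the quotient is 5a^4 - 8a^3 + 296a^2 - 4200a - 1728.
Next, a = -2/5 is a root, so (5a + 2) divides it; the quotient is a^3 - 2a^2 + 60a - 864.
Continuing, a = 8 is a root, so (a - 8) divides it; the quotient is a^2 + 6a + 108.
The quadratic a^2 + 6a + 108 has discriminant -396 < 0 and is irreducible over ℤ.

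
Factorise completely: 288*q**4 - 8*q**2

Every term has a factor of 8*q**2. Then 36*q**2 - 1 = (6*q)² − (1)².

8*q**2*(6*q + 1)*(6*q - 1)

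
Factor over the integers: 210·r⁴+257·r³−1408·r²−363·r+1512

Trying the rational-root candidates, r = −7/6 is a root, giving the factor (6·r+7) and quotient 35·r³+2·r²−237·r+216.
Then r = −3 is a root, so (r+3) is a factor; dividing leaves 35·r²−103·r+72.
The remaining quadratic factors as (5·r−9)(7·r−8).

(5·r−9)·(6·r+7)·(7·r−8)·(r+3)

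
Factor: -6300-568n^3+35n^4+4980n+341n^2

(5n-14)(7n-10)(n+3)(n-15)

By the rational root theorem, n = -3 is a root, giving the factor (n+3) and quotient 35n^3-673n^2+2360n-2100.
Then n = 14/5 is a root, so (5n-14) divides it; the quotient is 7n^2-115n+150.
The remaining quadratic factors as (n-15)(7n-10).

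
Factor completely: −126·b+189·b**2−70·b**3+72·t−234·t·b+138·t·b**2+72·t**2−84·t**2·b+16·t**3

Group: 4·t·(4·t**2−14·t·b+18·t+10·b**2−27·b+18) − 7·b·(4·t**2−14·t·b+18·t+10·b**2−27·b+18); both groups contain (4·t**2−14·t·b+18·t+10·b**2−27·b+18), so (4·t−7·b) is a factor with cofactor 4·t**2−14·t·b+18·t+10·b**2−27·b+18.
The cofactor groups again: 4·t**2−14·t·b+18·t+10·b**2−27·b+18 = 2·t·(2·t−2·b+3) + (−5·b+6)·(2·t−2·b+3); both groups contain (2·t−2·b+3), giving (2·t−5·b+6)·(2·t−2·b+3).

(2·t−2·b+3)·(2·t−5·b+6)·(4·t−7·b)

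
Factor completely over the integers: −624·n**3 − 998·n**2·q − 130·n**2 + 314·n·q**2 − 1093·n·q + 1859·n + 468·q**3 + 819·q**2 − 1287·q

−(13·n − 9·q)·(6·n + 4·q + 11)·(8·n + 13·q − 13)

Group: 13·n·(−48·n**2 − 110·n·q − 10·n − 52·q**2 − 91·q + 143) − 9·q·(−48·n**2 − 110·n·q − 10·n − 52·q**2 − 91·q + 143); both groups contain (−48·n**2 − 110·n·q − 10·n − 52·q**2 − 91·q + 143), so (13·n − 9·q) is a factor with cofactor −48·n**2 − 110·n·q − 10·n − 52·q**2 − 91·q + 143.
The cofactor groups again: −48·n**2 − 110·n·q − 10·n − 52·q**2 − 91·q + 143 = −8·n·(6·n + 4·q + 11) + (−13·q + 13)·(6·n + 4·q + 11); both groups contain (6·n + 4·q + 11), giving −(8·n + 13·q − 13)·(6·n + 4·q + 11).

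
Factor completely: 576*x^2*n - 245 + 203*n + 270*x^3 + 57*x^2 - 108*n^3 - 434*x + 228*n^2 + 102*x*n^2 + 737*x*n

Group: 5*x*(54*x^2 + 18*x*n + 87*x - 12*n^2 + 16*n + 35) + (9*n - 7)*(54*x^2 + 18*x*n + 87*x - 12*n^2 + 16*n + 35); both groups contain (54*x^2 + 18*x*n + 87*x - 12*n^2 + 16*n + 35), so (5*x + 9*n - 7) is a factor with cofactor 54*x^2 + 18*x*n + 87*x - 12*n^2 + 16*n + 35.
The cofactor groups again: 54*x^2 + 18*x*n + 87*x - 12*n^2 + 16*n + 35 = 9*x*(6*x - 2*n + 5) + (6*n + 7)*(6*x - 2*n + 5); both groups contain (6*x - 2*n + 5), giving (9*x + 6*n + 7)*(6*x - 2*n + 5).

(6*x - 2*n + 5)*(9*x + 6*n + 7)*(5*x + 9*n - 7)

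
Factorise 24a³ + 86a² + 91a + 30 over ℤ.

Testing divisors of the constant over divisors of the leading coefficient, a = -5/6 is a root, giving the factor (6a + 5) and quotient 4a² + 11a + 6.
The remaining quadratic factors as (4a + 3)(a + 2).

(4a + 3)(6a + 5)(a + 2)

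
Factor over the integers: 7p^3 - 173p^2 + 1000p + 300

Trying the rational-root candidates, p = 10 is a root, giving the factor (p - 10) and quotient 7p^2 - 103p - 30.
The remaining quadratic factors as (p - 15)(7p + 2).

(7p + 2)(p - 10)(p - 15)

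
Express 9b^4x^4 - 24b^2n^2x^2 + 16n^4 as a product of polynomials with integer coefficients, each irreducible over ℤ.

(3b^2x^2 - 4n^2)^2

Recognize a perfect-square trinomial with the parts 4n^2 and 3b^2x^2.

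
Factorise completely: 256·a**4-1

(4·a+1)·(4·a-1)·(16·a**2+1)

Write as (16·a**2)² − (1)², then factor 16·a**2-1 once more.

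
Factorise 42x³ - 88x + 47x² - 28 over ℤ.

Among the possible rational roots, x = -2 is a root, so (x + 2) divides it; the quotient is 42x² - 37x - 14.
The remaining quadratic factors as (7x + 2)(6x - 7).

(6x - 7)(7x + 2)(x + 2)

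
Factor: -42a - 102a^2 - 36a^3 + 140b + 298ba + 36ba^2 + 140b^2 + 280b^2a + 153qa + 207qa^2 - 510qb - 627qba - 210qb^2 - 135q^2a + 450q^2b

(10b - 3a)(15q - 7b - 3a - 7)(3q - 4a - 2)

Group: 15q(30qb - 9qa - 40ba - 20b + 12a^2 + 6a) + (-7b - 3a - 7)(30qb - 9qa - 40ba - 20b + 12a^2 + 6a); both groups contain (30qb - 9qa - 40ba - 20b + 12a^2 + 6a), so (15q - 7b - 3a - 7) is a factor with cofactor 30qb - 9qa - 40ba - 20b + 12a^2 + 6a.
The cofactor groups again: 30qb - 9qa - 40ba - 20b + 12a^2 + 6a = 3q(10b - 3a) + (-4a - 2)(10b - 3a); both groups contain (10b - 3a), giving (3q - 4a - 2)(10b - 3a).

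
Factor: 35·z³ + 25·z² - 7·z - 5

Group as (35·z³ - 7·z) + (25·z² - 5) = 7·z·(5·z² - 1) + 5·(5·z² - 1).
Both groups share the factor (5·z² - 1).

(7·z + 5)·(5·z² - 1)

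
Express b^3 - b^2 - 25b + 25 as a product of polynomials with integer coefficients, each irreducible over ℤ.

Testing divisors of the constant over divisors of the leading coefficient, b = -5 is a root, so (b + 5) is a factor; dividing leaves b^2 - 6b + 5.
The remaining quadratic factors as (b - 1)(b - 5).

(b + 5)(b - 1)(b - 5)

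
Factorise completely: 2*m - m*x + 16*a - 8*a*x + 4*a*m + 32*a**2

(4*a - x + 2)*(8*a + m)

Group: 4*a*(8*a + m) + (-x + 2)*(8*a + m); both groups contain (8*a + m).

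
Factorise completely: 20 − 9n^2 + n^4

(n + 2)(n − 2)(n^2 − 5)

Substitute u = n^2 to get a quadratic in u, then factor.
n^2 − 5 is irreducible over ℤ (5 is not a perfect square).
n^2 − 4 is a difference of squares.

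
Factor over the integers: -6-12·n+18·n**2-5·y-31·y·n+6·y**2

Group: 2·y·(3·y-2·n+2) + (-9·n-3)·(3·y-2·n+2); both groups contain (3·y-2·n+2).

(3·y-2·n+2)·(2·y-9·n-3)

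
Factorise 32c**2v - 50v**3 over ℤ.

2v(4c + 5v)(4c - 5v)

Pull out the common factor 2v; 16c**2 - 25v**2 is a difference of squares.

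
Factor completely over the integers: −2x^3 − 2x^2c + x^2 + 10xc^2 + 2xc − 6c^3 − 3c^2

−(2x − 2c − 1)(x − c)(x + 3c)

Group: 2x(−x^2 − 2xc + 3c^2) + (−2c − 1)(−x^2 − 2xc + 3c^2); both groups contain (−x^2 − 2xc + 3c^2), so (2x − 2c − 1) is a factor with cofactor −x^2 − 2xc + 3c^2.
The cofactor groups again: −x^2 − 2xc + 3c^2 = −x(x + 3c) + c(x + 3c); both groups contain (x + 3c), giving −(x − c)(x + 3c).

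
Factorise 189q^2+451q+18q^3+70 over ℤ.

(3q+10)(6q+1)(q+7)

Testing divisors of the constant over divisors of the leading coefficient, q = −7 is a root, so (q+7) divides it; the quotient is 18q^2+63q+10.
The remaining quadratic factors as (6q+1)(3q+10).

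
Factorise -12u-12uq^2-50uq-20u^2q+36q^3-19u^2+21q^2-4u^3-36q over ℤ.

-(4u-4q+3)(u+3q)(u+3q+4)

Group: u(-4u^2-8uq-3u+12q^2-9q) + (3q+4)(-4u^2-8uq-3u+12q^2-9q); both groups contain (-4u^2-8uq-3u+12q^2-9q), so (u+3q+4) is a factor with cofactor -4u^2-8uq-3u+12q^2-9q.
The cofactor groups again: -4u^2-8uq-3u+12q^2-9q = -u(4u-4q+3) - 3q(4u-4q+3); both groups contain (4u-4q+3), giving -(u+3q)(4u-4q+3).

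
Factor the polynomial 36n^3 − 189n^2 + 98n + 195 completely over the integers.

(3n − 13)(3n − 5)(4n + 3)

Trying the rational-root candidates, n = 13/3 is a root, so (3n − 13) is a factor; dividing leaves 12n^2 − 11n − 15.
The remaining quadratic factors as (4n + 3)(3n − 5).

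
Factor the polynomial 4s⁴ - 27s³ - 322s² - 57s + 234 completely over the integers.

By the rational root theorem, s = 3/4 is a root, giving the factor (4s - 3) and quotient s³ - 6s² - 85s - 78.
Then s = -6 is a root, so (s + 6) divides it; the quotient is s² - 12s - 13.
The remaining quadratic factors as (s + 1)(s - 13).

(4s - 3)(s + 1)(s + 6)(s - 13)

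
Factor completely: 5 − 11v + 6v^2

Need a pair with product 6·5 = 30 and sum −11: that's −6 and −5.
Split the middle term: 6v^2 − 6v − 5v + 5 = 6v(v − 1) − 5(v − 1).

(6v − 5)(v − 1)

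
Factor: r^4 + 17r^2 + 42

(r^2 + 14)(r^2 + 3)

Substitute u = r^2 to get a quadratic in u, then factor.
r^2 + 3 is irreducible over ℤ (always positive, so no real roots).
r^2 + 14 is irreducible over ℤ (always positive, so no real roots).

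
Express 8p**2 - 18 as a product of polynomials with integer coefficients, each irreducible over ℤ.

2(2p + 3)(2p - 3)

Every term has a factor of 2. Then 4p**2 - 9 = (2p)² − (3)².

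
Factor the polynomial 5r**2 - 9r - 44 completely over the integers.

Need a pair with product 5·(-44) = -220 and sum -9: that's 11 and -20.
Split the middle term: 5r**2 + 11r - 20r - 44 = r(5r + 11) - 4(5r + 11).

(5r + 11)(r - 4)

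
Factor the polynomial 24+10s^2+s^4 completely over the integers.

Substitute u = s^2 to get a quadratic in u, then factor.
s^2+4 is irreducible over ℤ (sum of squares).
s^2+6 is irreducible over ℤ (always positive, so no real roots).

(s^2+4)(s^2+6)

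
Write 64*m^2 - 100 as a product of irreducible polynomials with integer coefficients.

4*(4*m + 5)*(4*m - 5)

Pull out the common factor 4; 16*m^2 - 25 is a difference of squares.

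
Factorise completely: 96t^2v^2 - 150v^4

Factor out 6v^2, leaving 16t^2 - 25v^2, which is a difference of two squares.

6v^2(4t + 5v)(4t - 5v)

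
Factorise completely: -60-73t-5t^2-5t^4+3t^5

Testing divisors of the constant over divisors of the leading coefficient, t = -1 is a root, giving the factor (t+1) and quotient 3t^4-8t^3+8t^2-13t-60.
Then t = 3 is a root, giving the factor (t-3) and quotient 3t^3+t^2+11t+20.
Then t = -4/3 is a root, giving the factor (3t+4) and quotient t^2-t+5.
The quadratic t^2-t+5 has discriminant -19 < 0 and is irreducible over ℤ.

(3t+4)(t+1)(t-3)(t^2-t+5)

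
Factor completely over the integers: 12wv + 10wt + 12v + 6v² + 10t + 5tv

Group: 5t(2w + v + 2) + 6v(2w + v + 2); both groups contain (2w + v + 2).

(5t + 6v)(2w + v + 2)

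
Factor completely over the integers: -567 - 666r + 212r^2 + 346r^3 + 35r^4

(5r - 7)(7r + 9)(r + 1)(r + 9)

Testing divisors of the constant over divisors of the leading coefficient, r = -1 is a root, giving the factor (r + 1) and quotient 35r^3 + 311r^2 - 99r - 567.
Next, r = 7/5 is a root, so (5r - 7) divides it; the quotient is 7r^2 + 72r + 81.
The remaining quadratic factors as (7r + 9)(r + 9).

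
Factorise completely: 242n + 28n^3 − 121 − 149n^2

Among the possible rational roots, n = 1 is a root, so (n − 1) divides it; the quotient is 28n^2 − 121n + 121.
The remaining quadratic factors as (7n − 11)(4n − 11).

(4n − 11)(7n − 11)(n − 1)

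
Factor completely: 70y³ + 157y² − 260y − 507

(2y + 3)(5y + 13)(7y − 13)

Among the possible rational roots, y = −3/2 is a root, giving the factor (2y + 3) and quotient 35y² + 26y − 169.
The remaining quadratic factors as (5y + 13)(7y − 13).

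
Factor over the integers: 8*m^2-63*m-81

Need a pair with product 8·(-81) = -648 and sum -63: that's 9 and -72.
Split the middle term: 8*m^2+9*m - 72*m-81 = m*(8*m+9) - 9*(8*m+9).

(8*m+9)*(m-9)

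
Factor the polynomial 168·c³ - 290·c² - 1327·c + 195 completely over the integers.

(4·c - 15)·(6·c + 13)·(7·c - 1)

Among the possible rational roots, c = -13/6 is a root, so (6·c + 13) is a factor; dividing leaves 28·c² - 109·c + 15.
The remaining quadratic factors as (4·c - 15)(7·c - 1).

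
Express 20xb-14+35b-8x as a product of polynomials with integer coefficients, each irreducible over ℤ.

Group as (20xb-8x) + (35b-14) = 4x(5b-2) + 7(5b-2).
Both groups share the factor (5b-2).

(4x+7)(5b-2)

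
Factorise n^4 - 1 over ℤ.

(n + 1)(n - 1)(n^2 + 1)

Substitute u = n^2 to get a quadratic in u, then factor.
n^2 + 1 is irreducible over ℤ (sum of squares).
n^2 - 1 is a difference of squares.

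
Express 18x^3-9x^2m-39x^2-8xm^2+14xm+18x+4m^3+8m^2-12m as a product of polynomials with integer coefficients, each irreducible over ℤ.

(3x-2m)(2x-m-3)(3x+2m-2)

Group: 3x(6x^2-7xm-9x+2m^2+6m) + (2m-2)(6x^2-7xm-9x+2m^2+6m); both groups contain (6x^2-7xm-9x+2m^2+6m), so (3x+2m-2) is a factor with cofactor 6x^2-7xm-9x+2m^2+6m.
The cofactor groups again: 6x^2-7xm-9x+2m^2+6m = 3x(2x-m-3) - 2m(2x-m-3); both groups contain (2x-m-3), giving (3x-2m)(2x-m-3).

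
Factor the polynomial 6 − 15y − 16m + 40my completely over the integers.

(5y − 2)(8m − 3)

Group as (40my − 16m) + (−15y + 6) = 8m(5y − 2) − 3(5y − 2).
Both groups share the factor (5y − 2).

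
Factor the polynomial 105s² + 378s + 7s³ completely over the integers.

Pull out the common factor 7s, then factor the remaining trinomial.

7s(s + 6)(s + 9)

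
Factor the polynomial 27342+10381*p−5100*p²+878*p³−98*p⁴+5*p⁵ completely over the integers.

(5*p+7)*(p−7)*(p−9)*(p²−5*p+62)

Among the possible rational roots, p = 9 is a root, so (p−9) is a factor; dividing leaves 5*p⁴−53*p³+401*p²−1491*p−3038.
Then p = −7/5 is a root, so (5*p+7) divides it; the quotient is p³−12*p²+97*p−434.
Continuing, p = 7 is a root, so (p−7) is a factor; dividing leaves p²−5*p+62.
The quadratic p²−5*p+62 has discriminant −223 < 0 and is irreducible over ℤ.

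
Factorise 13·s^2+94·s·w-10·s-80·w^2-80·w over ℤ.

(13·s-10·w-10)·(s+8·w)

Group: s·(13·s-10·w-10) + 8·w·(13·s-10·w-10); both groups contain (13·s-10·w-10).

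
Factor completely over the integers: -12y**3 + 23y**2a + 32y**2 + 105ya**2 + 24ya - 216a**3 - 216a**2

-(3y - 8a - 8)(4y - 9a)(y + 3a)

Group: 4y(-3y**2 - ya + 8y + 24a**2 + 24a) - 9a(-3y**2 - ya + 8y + 24a**2 + 24a); both groups contain (-3y**2 - ya + 8y + 24a**2 + 24a), so (4y - 9a) is a factor with cofactor -3y**2 - ya + 8y + 24a**2 + 24a.
The cofactor groups again: -3y**2 - ya + 8y + 24a**2 + 24a = -y(3y - 8a - 8) - 3a(3y - 8a - 8); both groups contain (3y - 8a - 8), giving -(y + 3a)(3y - 8a - 8).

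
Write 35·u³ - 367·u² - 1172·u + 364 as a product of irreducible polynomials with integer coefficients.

(5·u + 14)·(7·u - 2)·(u - 13)

By the rational root theorem, u = 13 is a root, so (u - 13) divides it; the quotient is 35·u² + 88·u - 28.
The remaining quadratic factors as (7·u - 2)(5·u + 14).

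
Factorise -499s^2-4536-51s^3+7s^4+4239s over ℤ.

(7s-9)(s+9)(s-7)(s-8)

Trying the rational-root candidates, s = -9 is a root, giving the factor (s+9) and quotient 7s^3-114s^2+527s-504.
Then s = 8 is a root, so (s-8) is a factor; dividing leaves 7s^2-58s+63.
The remaining quadratic factors as (7s-9)(s-7).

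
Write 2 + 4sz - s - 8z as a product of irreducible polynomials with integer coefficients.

Group as (4sz - s) + (-8z + 2) = s(4z - 1) - 2(4z - 1).
Both groups share the factor (4z - 1).

(4z - 1)(s - 2)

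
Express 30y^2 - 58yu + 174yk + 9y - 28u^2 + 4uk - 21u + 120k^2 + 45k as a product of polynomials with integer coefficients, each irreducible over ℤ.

(3y - 7u + 15k)(10y + 4u + 8k + 3)

Group: 10y(3y - 7u + 15k) + (4u + 8k + 3)(3y - 7u + 15k); both groups contain (3y - 7u + 15k).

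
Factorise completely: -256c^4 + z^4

(z - 4c)(z + 4c)(z^2 + 16c^2)

Difference of squares twice: with A = z and B = 4c, A⁴ − B⁴ = (A² − B²)(A² + B²), and A² − B² factors again.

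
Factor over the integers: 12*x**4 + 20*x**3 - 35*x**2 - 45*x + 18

By the rational root theorem, x = -2 is a root, so (x + 2) divides it; the quotient is 12*x**3 - 4*x**2 - 27*x + 9.
Continuing, x = 3/2 is a root, giving the factor (2*x - 3) and quotient 6*x**2 + 7*x - 3.
The remaining quadratic factors as (3*x - 1)(2*x + 3).

(2*x + 3)*(2*x - 3)*(3*x - 1)*(x + 2)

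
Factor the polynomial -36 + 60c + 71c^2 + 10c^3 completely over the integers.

(2c + 3)(5c - 2)(c + 6)

Trying the rational-root candidates, c = -3/2 is a root, giving the factor (2c + 3) and quotient 5c^2 + 28c - 12.
The remaining quadratic factors as (5c - 2)(c + 6).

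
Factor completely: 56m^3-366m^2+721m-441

Testing divisors of the constant over divisors of the leading coefficient, m = 7/4 is a root, so (4m-7) is a factor; dividing leaves 14m^2-67m+63.
The remaining quadratic factors as (2m-7)(7m-9).

(2m-7)(4m-7)(7m-9)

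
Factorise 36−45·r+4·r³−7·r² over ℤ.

(4·r−3)·(r+3)·(r−4)

By the rational root theorem, r = 3/4 is a root, giving the factor (4·r−3) and quotient r²−r−12.
The remaining quadratic factors as (r−4)(r+3).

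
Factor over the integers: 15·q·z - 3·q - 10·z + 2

Group as (15·q·z - 3·q) + (-10·z + 2) = 3·q·(5·z - 1) - 2·(5·z - 1).
Both groups share the factor (5·z - 1).

(3·q - 2)·(5·z - 1)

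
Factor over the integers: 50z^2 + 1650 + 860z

10(5z + 11)(z + 15)

Pull out the common factor 10, then factor the remaining trinomial.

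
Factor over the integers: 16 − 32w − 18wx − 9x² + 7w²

(7w + 3x − 4)(w − 3x − 4)

Group: 7w(w − 3x − 4) + (3x − 4)(w − 3x − 4); both groups contain (w − 3x − 4).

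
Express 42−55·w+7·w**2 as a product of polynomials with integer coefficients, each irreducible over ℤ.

(7·w−6)·(w−7)

Need a pair with product 7·42 = 294 and sum −55: that's −49 and −6.
Split the middle term: 7·w**2−49·w − 6·w+42 = 7·w·(w−7) − 6·(w−7).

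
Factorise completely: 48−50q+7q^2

(7q−8)(q−6)

Need a pair with product 7·48 = 336 and sum −50: that's −8 and −42.
Split the middle term: 7q^2−8q − 42q+48 = q(7q−8) − 6(7q−8).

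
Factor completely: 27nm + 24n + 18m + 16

Group as (27nm + 24n) + (18m + 16) = 3n(9m + 8) + 2(9m + 8).
Both groups share the factor (9m + 8).

(3n + 2)(9m + 8)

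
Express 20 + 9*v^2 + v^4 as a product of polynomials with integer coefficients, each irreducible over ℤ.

Substitute u = v^2 to get a quadratic in u, then factor.
v^2 + 4 is irreducible over ℤ (sum of squares).
v^2 + 5 is irreducible over ℤ (always positive, so no real roots).

(v^2 + 4)*(v^2 + 5)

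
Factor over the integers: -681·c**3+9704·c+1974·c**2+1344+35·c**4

(5·c+12)·(7·c+1)·(c-14)·(c-8)

Among the possible rational roots, c = -12/5 is a root, so (5·c+12) is a factor; dividing leaves 7·c**3-153·c**2+762·c+112.
Next, c = 8 is a root, giving the factor (c-8) and quotient 7·c**2-97·c-14.
The remaining quadratic factors as (7·c+1)(c-14).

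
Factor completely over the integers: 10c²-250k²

10(c+5k)(c-5k)

Pull out the common factor 10; c²-25k² is a difference of squares.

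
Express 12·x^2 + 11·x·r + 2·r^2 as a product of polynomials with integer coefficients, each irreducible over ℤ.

Group: 3·x·(4·x + r) + 2·r·(4·x + r); both groups contain (4·x + r).

(3·x + 2·r)·(4·x + r)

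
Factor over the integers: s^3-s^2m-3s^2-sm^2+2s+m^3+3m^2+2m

(s-m-1)(s-m-2)(s+m)

Group: s(s^2-2sm-3s+m^2+3m+2) + m(s^2-2sm-3s+m^2+3m+2); both groups contain (s^2-2sm-3s+m^2+3m+2), so (s+m) is a factor with cofactor s^2-2sm-3s+m^2+3m+2.
The cofactor groups again: s^2-2sm-3s+m^2+3m+2 = s(s-m-1) + (-m-2)(s-m-1); both groups contain (s-m-1), giving (s-m-2)(s-m-1).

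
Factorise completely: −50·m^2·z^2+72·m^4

Every term has a factor of 2·m^2. Then 36·m^2−25·z^2 = (6·m)² − (5·z)².

2·m^2·(6·m+5·z)·(6·m−5·z)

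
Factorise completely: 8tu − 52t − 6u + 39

(2u − 13)(4t − 3)

Group as (8tu − 52t) + (−6u + 39) = 4t(2u − 13) − 3(2u − 13).
Both groups share the factor (2u − 13).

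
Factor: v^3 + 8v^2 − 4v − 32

Among the possible rational roots, v = −2 is a root, giving the factor (v + 2) and quotient v^2 + 6v − 16.
The remaining quadratic factors as (v − 2)(v + 8).

(v + 2)(v + 8)(v − 2)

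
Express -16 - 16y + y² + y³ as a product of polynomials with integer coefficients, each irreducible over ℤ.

By the rational root theorem, y = 4 is a root, so (y - 4) divides it; the quotient is y² + 5y + 4.
The remaining quadratic factors as (y + 1)(y + 4).

(y + 1)(y + 4)(y - 4)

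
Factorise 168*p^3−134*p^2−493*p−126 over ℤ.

(4*p−9)*(6*p+7)*(7*p+2)

By the rational root theorem, p = −7/6 is a root, so (6*p+7) is a factor; dividing leaves 28*p^2−55*p−18.
The remaining quadratic factors as (7*p+2)(4*p−9).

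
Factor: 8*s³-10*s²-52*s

2*s*(4*s-13)*(s+2)

Pull out the common factor 2*s, then factor the remaining trinomial.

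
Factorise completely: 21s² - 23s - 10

(3s + 1)(7s - 10)

Need a pair with product 21·(-10) = -210 and sum -23: that's -30 and 7.
Split the middle term: 21s² - 30s + 7s - 10 = 3s(7s - 10) + (7s - 10).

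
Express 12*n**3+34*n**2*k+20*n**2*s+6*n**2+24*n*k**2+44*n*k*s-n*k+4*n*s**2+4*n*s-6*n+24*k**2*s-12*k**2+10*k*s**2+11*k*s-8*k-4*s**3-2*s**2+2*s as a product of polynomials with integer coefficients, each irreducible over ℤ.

(2*n+2*s-1)*(2*n+3*k+2*s+2)*(3*n+4*k-s)

Group: 2*n*(6*n**2+17*n*k+4*n*s+6*n+12*k**2+5*k*s+8*k-2*s**2-2*s) + (2*s-1)*(6*n**2+17*n*k+4*n*s+6*n+12*k**2+5*k*s+8*k-2*s**2-2*s); both groups contain (6*n**2+17*n*k+4*n*s+6*n+12*k**2+5*k*s+8*k-2*s**2-2*s), so (2*n+2*s-1) is a factor with cofactor 6*n**2+17*n*k+4*n*s+6*n+12*k**2+5*k*s+8*k-2*s**2-2*s.
The cofactor groups again: 6*n**2+17*n*k+4*n*s+6*n+12*k**2+5*k*s+8*k-2*s**2-2*s = 2*n*(3*n+4*k-s) + (3*k+2*s+2)*(3*n+4*k-s); both groups contain (3*n+4*k-s), giving (2*n+3*k+2*s+2)*(3*n+4*k-s).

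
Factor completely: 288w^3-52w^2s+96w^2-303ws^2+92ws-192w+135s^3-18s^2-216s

(4w-3s+4)(9w-5s-6)(8w+9s)

Group: 8w(36w^2-47ws+12w+15s^2-2s-24) + 9s(36w^2-47ws+12w+15s^2-2s-24); both groups contain (36w^2-47ws+12w+15s^2-2s-24), so (8w+9s) is a factor with cofactor 36w^2-47ws+12w+15s^2-2s-24.
The cofactor groups again: 36w^2-47ws+12w+15s^2-2s-24 = 4w(9w-5s-6) + (-3s+4)(9w-5s-6); both groups contain (9w-5s-6), giving (4w-3s+4)(9w-5s-6).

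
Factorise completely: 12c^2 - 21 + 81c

Pull out the common factor 3, then factor the remaining trinomial.

3(4c - 1)(c + 7)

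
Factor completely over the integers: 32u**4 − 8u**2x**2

8u**2(2u + x)(2u − x)

Pull out the common factor 8u**2; 4u**2 − x**2 is a difference of squares.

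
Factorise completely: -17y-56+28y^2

Need a pair with product 28·(-56) = -1568 and sum -17: that's 32 and -49.
Split the middle term: 28y^2+32y - 49y-56 = 4y(7y+8) - 7(7y+8).

(4y-7)(7y+8)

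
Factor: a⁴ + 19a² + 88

Substitute u = a² to get a quadratic in u, then factor.
a² + 11 is irreducible over ℤ (always positive, so no real roots).
a² + 8 is irreducible over ℤ (always positive, so no real roots).

(a² + 11)(a² + 8)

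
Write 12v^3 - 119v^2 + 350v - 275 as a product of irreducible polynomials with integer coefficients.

(3v - 11)(4v - 5)(v - 5)

Testing divisors of the constant over divisors of the leading coefficient, v = 5/4 is a root, giving the factor (4v - 5) and quotient 3v^2 - 26v + 55.
The remaining quadratic factors as (3v - 11)(v - 5).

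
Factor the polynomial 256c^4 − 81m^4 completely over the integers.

Difference of squares twice: with A = 4c and B = 3m, A⁴ − B⁴ = (A² − B²)(A² + B²), and A² − B² factors again.

(4c + 3m)(4c − 3m)(16c^2 + 9m^2)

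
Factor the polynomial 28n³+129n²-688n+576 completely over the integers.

Trying the rational-root candidates, n = -8 is a root, giving the factor (n+8) and quotient 28n²-95n+72.
The remaining quadratic factors as (4n-9)(7n-8).

(4n-9)(7n-8)(n+8)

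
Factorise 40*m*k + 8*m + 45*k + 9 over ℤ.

(5*k + 1)*(8*m + 9)

Group as (40*m*k + 8*m) + (45*k + 9) = 8*m*(5*k + 1) + 9*(5*k + 1).
Both groups share the factor (5*k + 1).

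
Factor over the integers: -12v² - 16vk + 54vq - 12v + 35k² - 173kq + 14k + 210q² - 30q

-(6v - 7k + 15q)(2v + 5k - 14q + 2)

Group: -6v(2v + 5k - 14q + 2) + (7k - 15q)(2v + 5k - 14q + 2); both groups contain (2v + 5k - 14q + 2).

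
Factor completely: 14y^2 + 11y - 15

Need a pair with product 14·(-15) = -210 and sum 11: that's 21 and -10.
Split the middle term: 14y^2 + 21y - 10y - 15 = 7y(2y + 3) - 5(2y + 3).

(2y + 3)(7y - 5)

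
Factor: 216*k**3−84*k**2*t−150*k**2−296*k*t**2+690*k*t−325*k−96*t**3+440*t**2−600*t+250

(4*k−6*t+5)*(6*k+4*t−5)*(9*k+4*t−10)

Group: 4*k*(54*k**2+60*k*t−105*k+16*t**2−60*t+50) + (−6*t+5)*(54*k**2+60*k*t−105*k+16*t**2−60*t+50); both groups contain (54*k**2+60*k*t−105*k+16*t**2−60*t+50), so (4*k−6*t+5) is a factor with cofactor 54*k**2+60*k*t−105*k+16*t**2−60*t+50.
The cofactor groups again: 54*k**2+60*k*t−105*k+16*t**2−60*t+50 = 9*k*(6*k+4*t−5) + (4*t−10)*(6*k+4*t−5); both groups contain (6*k+4*t−5), giving (9*k+4*t−10)*(6*k+4*t−5).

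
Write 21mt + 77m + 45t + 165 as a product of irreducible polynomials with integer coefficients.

(3t + 11)(7m + 15)

Group as (21mt + 77m) + (45t + 165) = 7m(3t + 11) + 15(3t + 11).
Both groups share the factor (3t + 11).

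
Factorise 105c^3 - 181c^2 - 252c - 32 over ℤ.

(3c - 8)(5c + 4)(7c + 1)

Testing divisors of the constant over divisors of the leading coefficient, c = -1/7 is a root, so (7c + 1) is a factor; dividing leaves 15c^2 - 28c - 32.
The remaining quadratic factors as (5c + 4)(3c - 8).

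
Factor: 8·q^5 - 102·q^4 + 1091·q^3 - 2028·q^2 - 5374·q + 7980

Trying the rational-root candidates, q = 7/2 is a root, so (2·q - 7) is a factor; dividing leaves 4·q^4 - 37·q^3 + 416·q^2 + 442·q - 1140.
Then q = 5/4 is a root, so (4·q - 5) divides it; the quotient is q^3 - 8·q^2 + 94·q + 228.
Then q = -2 is a root, so (q + 2) divides it; the quotient is q^2 - 10·q + 114.
The quadratic q^2 - 10·q + 114 has discriminant -356 < 0 and is irreducible over ℤ.

(2·q - 7)·(4·q - 5)·(q + 2)·(q^2 - 10·q + 114)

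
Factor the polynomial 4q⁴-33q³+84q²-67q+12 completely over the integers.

(4q-1)(q-1)(q-3)(q-4)

Trying the rational-root candidates, q = 4 is a root, so (q-4) divides it; the quotient is 4q³-17q²+16q-3.
Then q = 3 is a root, giving the factor (q-3) and quotient 4q²-5q+1.
The remaining quadratic factors as (q-1)(4q-1).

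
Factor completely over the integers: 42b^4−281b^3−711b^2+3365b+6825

Trying the rational-root candidates, b = 7 is a root, giving the factor (b−7) and quotient 42b^3+13b^2−620b−975.
Next, b = 13/3 is a root, giving the factor (3b−13) and quotient 14b^2+65b+75.
The remaining quadratic factors as (2b+5)(7b+15).

(2b+5)(3b−13)(7b+15)(b−7)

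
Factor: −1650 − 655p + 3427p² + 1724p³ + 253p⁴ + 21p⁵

By the rational root theorem, p = −5/7 is a root, so (7p + 5) is a factor; dividing leaves 3p⁴ + 34p³ + 222p² + 331p − 330.
Continuing, p = 2/3 is a root, so (3p − 2) divides it; the quotient is p³ + 12p² + 82p + 165.
Then p = −3 is a root, so (p + 3) is a factor; dividing leaves p² + 9p + 55.
The quadratic p² + 9p + 55 has discriminant −139 < 0 and is irreducible over ℤ.

(3p − 2)(7p + 5)(p + 3)(p² + 9p + 55)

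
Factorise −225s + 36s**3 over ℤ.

9s(2s + 5)(2s − 5)

Pull out the common factor 9s; 4s**2 − 25 is a difference of squares.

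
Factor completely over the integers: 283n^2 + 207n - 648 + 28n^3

(4n + 9)(7n - 8)(n + 9)

Testing divisors of the constant over divisors of the leading coefficient, n = -9/4 is a root, so (4n + 9) divides it; the quotient is 7n^2 + 55n - 72.
The remaining quadratic factors as (7n - 8)(n + 9).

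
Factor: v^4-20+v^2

Substitute u = v^2 to get a quadratic in u, then factor.
v^2+5 is irreducible over ℤ (always positive, so no real roots).
v^2-4 is a difference of squares.

(v+2)(v-2)(v^2+5)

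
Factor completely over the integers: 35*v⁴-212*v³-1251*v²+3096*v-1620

(5*v-6)*(7*v-6)*(v+5)*(v-9)

By the rational root theorem, v = -5 is a root, giving the factor (v+5) and quotient 35*v³-387*v²+684*v-324.
Next, v = 6/7 is a root, so (7*v-6) divides it; the quotient is 5*v²-51*v+54.
The remaining quadratic factors as (v-9)(5*v-6).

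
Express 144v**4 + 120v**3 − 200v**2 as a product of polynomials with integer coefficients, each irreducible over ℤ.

Pull out the common factor 8v**2, then factor the remaining trinomial.

8v**2(3v + 5)(6v − 5)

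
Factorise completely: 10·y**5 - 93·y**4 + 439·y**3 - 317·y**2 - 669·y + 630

(2·y - 3)·(5·y + 6)·(y - 1)·(y**2 - 8·y + 35)

By the rational root theorem, y = 1 is a root, giving the factor (y - 1) and quotient 10·y**4 - 83·y**3 + 356·y**2 + 39·y - 630.
Continuing, y = -6/5 is a root, so (5·y + 6) divides it; the quotient is 2·y**3 - 19·y**2 + 94·y - 105.
Next, y = 3/2 is a root, so (2·y - 3) is a factor; dividing leaves y**2 - 8·y + 35.
The quadratic y**2 - 8·y + 35 has discriminant -76 < 0 and is irreducible over ℤ.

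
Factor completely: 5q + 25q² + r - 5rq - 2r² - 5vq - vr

-(v + 2r - 5q - 1)(r + 5q)

Group: -v(r + 5q) + (-2r + 5q + 1)(r + 5q); both groups contain (r + 5q).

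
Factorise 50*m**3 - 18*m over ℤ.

2*m*(5*m + 3)*(5*m - 3)

Pull out the common factor 2*m; 25*m**2 - 9 is a difference of squares.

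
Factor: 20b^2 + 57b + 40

Need a pair with product 20·40 = 800 and sum 57: that's 25 and 32.
Split the middle term: 20b^2 + 25b + 32b + 40 = 5b(4b + 5) + 8(4b + 5).

(4b + 5)(5b + 8)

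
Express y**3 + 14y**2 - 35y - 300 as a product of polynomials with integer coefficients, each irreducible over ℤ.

(y + 15)(y + 4)(y - 5)

Testing divisors of the constant over divisors of the leading coefficient, y = 5 is a root, so (y - 5) divides it; the quotient is y**2 + 19y + 60.
The remaining quadratic factors as (y + 4)(y + 15).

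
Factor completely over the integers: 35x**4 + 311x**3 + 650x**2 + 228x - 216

(5x - 2)(7x + 9)(x + 2)(x + 6)

By the rational root theorem, x = -6 is a root, so (x + 6) divides it; the quotient is 35x**3 + 101x**2 + 44x - 36.
Then x = 2/5 is a root, giving the factor (5x - 2) and quotient 7x**2 + 23x + 18.
The remaining quadratic factors as (x + 2)(7x + 9).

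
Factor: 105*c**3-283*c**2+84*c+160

(3*c-5)*(5*c-8)*(7*c+4)

Testing divisors of the constant over divisors of the leading coefficient, c = 5/3 is a root, so (3*c-5) is a factor; dividing leaves 35*c**2-36*c-32.
The remaining quadratic factors as (5*c-8)(7*c+4).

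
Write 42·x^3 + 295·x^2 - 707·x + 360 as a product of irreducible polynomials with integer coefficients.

Testing divisors of the constant over divisors of the leading coefficient, x = 5/6 is a root, so (6·x - 5) divides it; the quotient is 7·x^2 + 55·x - 72.
The remaining quadratic factors as (7·x - 8)(x + 9).

(6·x - 5)·(7·x - 8)·(x + 9)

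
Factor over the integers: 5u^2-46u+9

(5u-1)(u-9)

Need a pair with product 5·9 = 45 and sum -46: that's -45 and -1.
Split the middle term: 5u^2-45u - u+9 = 5u(u-9) - (u-9).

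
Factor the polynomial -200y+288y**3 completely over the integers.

Factor out 8y, leaving 36y**2-25, which is a difference of two squares.

8y(6y+5)(6y-5)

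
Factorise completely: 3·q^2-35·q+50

Need a pair with product 3·50 = 150 and sum -35: that's -5 and -30.
Split the middle term: 3·q^2-5·q - 30·q+50 = q·(3·q-5) - 10·(3·q-5).

(3·q-5)·(q-10)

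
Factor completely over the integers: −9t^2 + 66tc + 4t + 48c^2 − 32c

Group: −9t(t − 8c) + (−6c + 4)(t − 8c); both groups contain (t − 8c).

−(t − 8c)(9t + 6c − 4)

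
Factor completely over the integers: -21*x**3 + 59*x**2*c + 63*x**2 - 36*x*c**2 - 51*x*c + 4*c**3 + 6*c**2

-(3*x - 2*c)*(x - 2*c - 3)*(7*x - c)

Group: 7*x*(-3*x**2 + 8*x*c + 9*x - 4*c**2 - 6*c) - c*(-3*x**2 + 8*x*c + 9*x - 4*c**2 - 6*c); both groups contain (-3*x**2 + 8*x*c + 9*x - 4*c**2 - 6*c), so (7*x - c) is a factor with cofactor -3*x**2 + 8*x*c + 9*x - 4*c**2 - 6*c.
The cofactor groups again: -3*x**2 + 8*x*c + 9*x - 4*c**2 - 6*c = -x*(3*x - 2*c) + (2*c + 3)*(3*x - 2*c); both groups contain (3*x - 2*c), giving -(x - 2*c - 3)*(3*x - 2*c).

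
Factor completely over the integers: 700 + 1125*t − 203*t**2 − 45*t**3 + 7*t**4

(7*t + 4)*(t + 5)*(t − 5)*(t − 7)

Among the possible rational roots, t = −5 is a root, giving the factor (t + 5) and quotient 7*t**3 − 80*t**2 + 197*t + 140.
Next, t = −4/7 is a root, so (7*t + 4) divides it; the quotient is t**2 − 12*t + 35.
The remaining quadratic factors as (t − 5)(t − 7).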